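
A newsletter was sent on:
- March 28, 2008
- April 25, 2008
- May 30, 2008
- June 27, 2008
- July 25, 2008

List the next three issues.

August 29, 2008; September 26, 2008; October 31, 2008

Every date is a Friday; gaps 28, 35, 28, 28 days.
Each is the last Friday of its month (at least one falls on the 29th or later, ruling out '4th Friday').
Last Friday of August 2008: August 29, 2008.
Last Friday of September 2008: September 26, 2008.
Last Friday of October 2008: October 31, 2008.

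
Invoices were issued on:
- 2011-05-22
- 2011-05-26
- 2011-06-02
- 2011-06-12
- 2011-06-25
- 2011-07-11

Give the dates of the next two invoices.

Gaps: 4, 7, 10, 13, 16 days — each gap is 3 larger than the previous one.
Next gap: 19 days. 2011-07-11 + 19 days = 2011-07-30.
Next gap: 22 days. 2011-07-30 + 22 days = 2011-08-21.

2011-07-30, 2011-08-21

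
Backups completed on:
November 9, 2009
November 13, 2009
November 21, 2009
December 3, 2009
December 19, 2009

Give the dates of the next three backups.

The spacing grows by 4 each time: 4, 8, 12, 16 days.
Next gap: 20 days. December 19, 2009 + 20 days = January 8, 2010.
Next gap: 24 days. January 8, 2010 + 24 days = February 1, 2010.
Next gap: 28 days. February 1, 2010 + 28 days = March 1, 2010.

January 8, 2010; February 1, 2010; March 1, 2010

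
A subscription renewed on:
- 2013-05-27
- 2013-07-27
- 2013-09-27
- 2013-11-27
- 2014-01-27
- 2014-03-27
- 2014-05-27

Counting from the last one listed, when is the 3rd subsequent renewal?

2014-11-27

Gaps: 61, 62, 61, 61, 59, 61 days — not constant. Every event is on the 27th of the month.
Pattern: the 27th of every 2 months.
Next: July 2014 → 2014-07-27.
September 2014: 2014-09-27.
November 2014: 2014-11-27.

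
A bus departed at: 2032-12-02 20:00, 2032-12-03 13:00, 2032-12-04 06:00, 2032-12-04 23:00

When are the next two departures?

The interval is a steady 17 hours (17, 17, 17).
2032-12-04 23:00 + 17 h = 2032-12-05 16:00.
2032-12-05 16:00 + 17 h = 2032-12-06 09:00.

2032-12-05 16:00, 2032-12-06 09:00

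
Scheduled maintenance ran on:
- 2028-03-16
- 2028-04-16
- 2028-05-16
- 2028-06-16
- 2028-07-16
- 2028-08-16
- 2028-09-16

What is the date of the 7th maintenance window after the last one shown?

2029-04-16

Gaps: 31, 30, 31, 30, 31, 31 days — not constant. Every event is on the 16th of the month.
Pattern: the 16th of each month.
Next: October 2028 → 2028-10-16.
November 2028: 2028-11-16.
December 2028: 2028-12-16.
Next: January 2029 → 2029-01-16.
Next: February 2029 → 2029-02-16.
Next: March 2029 → 2029-03-16.
April 2029: 2029-04-16.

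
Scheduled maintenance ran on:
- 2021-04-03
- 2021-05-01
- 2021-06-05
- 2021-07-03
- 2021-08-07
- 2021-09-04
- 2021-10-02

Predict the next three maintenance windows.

All dates are Saturdays, 28, 35, 28, 35, 28, 28 days apart.
Specifically, the 1st Saturday of each month.
1st Saturday of November 2021: 2021-11-06.
1st Saturday of December 2021: 2021-12-04.
1st Saturday of January 2022: 2022-01-01.

2021-11-06, 2021-12-04, 2022-01-01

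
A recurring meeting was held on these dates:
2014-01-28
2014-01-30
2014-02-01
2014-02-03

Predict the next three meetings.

Gaps between consecutive events: 2, 2, 2 days — a constant 2-day interval.
2014-02-03 + 2 days = 2014-02-05.
2014-02-05 + 2 days = 2014-02-07.
2014-02-07 + 2 days = 2014-02-09.

2014-02-05, 2014-02-07, 2014-02-09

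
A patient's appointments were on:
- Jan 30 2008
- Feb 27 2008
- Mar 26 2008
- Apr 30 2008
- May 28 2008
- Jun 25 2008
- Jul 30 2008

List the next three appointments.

All Wednesdays; the gaps (28, 28, 35, 28, 28, 35) vary with month length.
This is the last Wednesday of each month.
Last Wednesday of August 2008: Aug 27 2008.
Last Wednesday of September 2008: Sep 24 2008.
Last Wednesday of October 2008: Oct 29 2008.

Aug 27 2008, Sep 24 2008, Oct 29 2008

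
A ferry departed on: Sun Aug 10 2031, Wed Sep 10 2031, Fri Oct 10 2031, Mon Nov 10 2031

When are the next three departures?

The day-of-month is always 10 (31, 30, 31 days between events).
So this recurs on the 10th of each month.
December 2031: Wed Dec 10 2031.
January 2032: Sat Jan 10 2032.
Next: February 2032 → Tue Feb 10 2032.

Wed Dec 10 2031, Sat Jan 10 2032, Tue Feb 10 2032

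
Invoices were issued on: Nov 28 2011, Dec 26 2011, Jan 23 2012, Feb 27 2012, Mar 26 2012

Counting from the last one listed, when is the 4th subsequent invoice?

These are Mondays at 28- or 35-day spacing (28, 28, 35, 28).
The pattern: 4th Monday of the month.
4th Monday of April 2012: Apr 23 2012.
4th Monday of May 2012: May 28 2012.
4th Monday of June 2012: Jun 25 2012.
July 2012 — 4th Monday is Jul 23 2012.

Jul 23 2012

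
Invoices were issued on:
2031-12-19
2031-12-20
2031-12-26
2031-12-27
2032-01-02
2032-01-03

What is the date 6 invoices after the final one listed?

2032-01-24

Gaps: 1, 6, 1, 6, 1 days — not constant, but cyclic with period 2.
The events fall on every Friday and Saturday.
Next Friday: 2032-01-09.
The following Saturday is 2032-01-10.
Next Friday: 2032-01-16.
The following Saturday is 2032-01-17.
Next Friday: 2032-01-23.
Next Saturday: 2032-01-24.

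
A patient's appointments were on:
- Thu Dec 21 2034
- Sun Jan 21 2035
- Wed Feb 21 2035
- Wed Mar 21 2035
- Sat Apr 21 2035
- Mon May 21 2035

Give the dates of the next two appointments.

Thu Jun 21 2035, Sat Jul 21 2035

Gaps: 31, 31, 28, 31, 30 days — not constant. Every event is on the 21st of the month.
Pattern: the 21st of each month.
June 2035: Thu Jun 21 2035.
Next: July 2035 → Sat Jul 21 2035.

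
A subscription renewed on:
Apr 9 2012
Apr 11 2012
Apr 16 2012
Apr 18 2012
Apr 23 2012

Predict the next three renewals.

Gaps: 2, 5, 2, 5 days — not constant, but cyclic with period 2.
The events fall on every Monday and Wednesday.
The following Wednesday is Apr 25 2012.
Next Monday: Apr 30 2012.
The following Wednesday is May 2 2012.

Apr 25 2012, Apr 30 2012, May 2 2012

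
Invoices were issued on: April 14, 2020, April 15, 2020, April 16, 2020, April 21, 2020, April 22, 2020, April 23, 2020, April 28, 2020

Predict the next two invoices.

Gaps: 1, 1, 5, 1, 1, 5 days — not constant, but cyclic with period 3.
The events fall on every Tuesday, Wednesday and Thursday.
Next Wednesday: April 29, 2020.
Next Thursday: April 30, 2020.

April 29, 2020; April 30, 2020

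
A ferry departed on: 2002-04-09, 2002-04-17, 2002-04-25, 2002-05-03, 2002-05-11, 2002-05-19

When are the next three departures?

2002-05-27, 2002-06-04, 2002-06-12

Every event comes 8 days after the last (8, 8, 8, 8, 8).
2002-05-19 + 8 days = 2002-05-27.
2002-05-27 + 8 days = 2002-06-04.
2002-06-04 + 8 days = 2002-06-12.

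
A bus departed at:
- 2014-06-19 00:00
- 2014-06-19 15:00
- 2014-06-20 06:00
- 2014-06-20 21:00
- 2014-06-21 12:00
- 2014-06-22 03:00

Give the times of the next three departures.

Spacing: 15, 15, 15, 15, 15 h — constant 15 h.
2014-06-22 03:00 + 15 h = 2014-06-22 18:00.
2014-06-22 18:00 + 15 h = 2014-06-23 09:00.
2014-06-23 09:00 + 15 h = 2014-06-24 00:00.

2014-06-22 18:00, 2014-06-23 09:00, 2014-06-24 00:00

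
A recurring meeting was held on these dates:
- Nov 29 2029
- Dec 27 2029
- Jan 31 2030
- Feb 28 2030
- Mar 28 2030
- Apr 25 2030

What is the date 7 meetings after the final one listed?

All Thursdays; the gaps (28, 35, 28, 28, 28) vary with month length.
This is the last Thursday of each month.
Last Thursday of May 2030: May 30 2030.
Last Thursday of June 2030: Jun 27 2030.
July 2030 ends with Thursday Jul 25 2030.
Last Thursday of August 2030: Aug 29 2030.
September 2030 ends with Thursday Sep 26 2030.
Last Thursday of October 2030: Oct 31 2030.
November 2030 ends with Thursday Nov 28 2030.

Nov 28 2030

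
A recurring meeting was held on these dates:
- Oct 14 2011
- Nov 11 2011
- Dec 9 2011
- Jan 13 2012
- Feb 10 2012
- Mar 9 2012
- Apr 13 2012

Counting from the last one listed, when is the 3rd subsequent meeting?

Jul 13 2012

All dates are Fridays, 28, 28, 35, 28, 28, 35 days apart.
Specifically, the 2nd Friday of each month.
May 2012 — 2nd Friday is May 11 2012.
June 2012 — 2nd Friday is Jun 8 2012.
July 2012 — 2nd Friday is Jul 13 2012.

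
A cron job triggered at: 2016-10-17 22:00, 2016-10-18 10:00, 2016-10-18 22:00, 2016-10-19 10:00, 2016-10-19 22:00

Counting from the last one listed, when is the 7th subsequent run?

Gaps: 12, 12, 12, 12 hours — each event is 12 hours after the previous one.
2016-10-19 22:00 + 12 h = 2016-10-20 10:00.
2016-10-20 10:00 + 12 h = 2016-10-20 22:00.
2016-10-20 22:00 + 12 h = 2016-10-21 10:00.
2016-10-21 10:00 + 12 h = 2016-10-21 22:00.
2016-10-21 22:00 + 12 h = 2016-10-22 10:00.
2016-10-22 10:00 + 12 h = 2016-10-22 22:00.
2016-10-22 22:00 + 12 h = 2016-10-23 10:00.

2016-10-23 10:00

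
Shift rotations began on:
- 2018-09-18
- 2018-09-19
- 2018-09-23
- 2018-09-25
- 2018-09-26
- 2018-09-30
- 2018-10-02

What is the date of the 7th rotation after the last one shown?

The gap pattern 1, 4, 2, 1, 4, 2 repeats every 3 events.
These are the Tuesdays, Wednesdays and Sundays of each week.
Next Wednesday: 2018-10-03.
The following Sunday is 2018-10-07.
The following Tuesday is 2018-10-09.
Next Wednesday: 2018-10-10.
Next Sunday: 2018-10-14.
Next Tuesday: 2018-10-16.
Next Wednesday: 2018-10-17.

2018-10-17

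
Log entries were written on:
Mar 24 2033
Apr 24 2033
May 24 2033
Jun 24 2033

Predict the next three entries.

Each date is the 24th; the gaps (31, 30, 31) track the month lengths.
The rule is the 24th of each month.
July 2033: Jul 24 2033.
Next: August 2033 → Aug 24 2033.
September 2033: Sep 24 2033.

Jul 24 2033, Aug 24 2033, Sep 24 2033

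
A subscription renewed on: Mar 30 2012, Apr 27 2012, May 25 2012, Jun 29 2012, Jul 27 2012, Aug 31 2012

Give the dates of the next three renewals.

Sep 28 2012, Oct 26 2012, Nov 30 2012

Every date is a Friday; gaps 28, 28, 35, 28, 35 days.
Each is the last Friday of its month (at least one falls on the 29th or later, ruling out '4th Friday').
September 2012 ends with Friday Sep 28 2012.
October 2012 ends with Friday Oct 26 2012.
Last Friday of November 2012: Nov 30 2012.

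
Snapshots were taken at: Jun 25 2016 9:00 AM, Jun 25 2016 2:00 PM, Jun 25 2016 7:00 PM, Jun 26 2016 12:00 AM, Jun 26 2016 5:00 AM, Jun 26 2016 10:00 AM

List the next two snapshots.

The interval is a steady 5 hours (5, 5, 5, 5, 5).
Jun 26 2016 10:00 AM + 5 h = Jun 26 2016 3:00 PM.
Jun 26 2016 3:00 PM + 5 h = Jun 26 2016 8:00 PM.

Jun 26 2016 3:00 PM, Jun 26 2016 8:00 PM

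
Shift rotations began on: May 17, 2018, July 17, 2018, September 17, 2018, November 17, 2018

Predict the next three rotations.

January 17, 2019; March 17, 2019; May 17, 2019

Gaps: 61, 62, 61 days — not constant. Every event is on the 17th of the month.
Pattern: the 17th of every 2 months.
January 2019: January 17, 2019.
March 2019: March 17, 2019.
May 2019: May 17, 2019.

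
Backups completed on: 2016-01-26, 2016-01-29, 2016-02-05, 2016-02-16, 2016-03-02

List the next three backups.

Intervals are 3, 7, 11, 15 days — an arithmetic progression with common difference 4.
Next gap: 19 days. 2016-03-02 + 19 days = 2016-03-21.
Next gap: 23 days. 2016-03-21 + 23 days = 2016-04-13.
Next gap: 27 days. 2016-04-13 + 27 days = 2016-05-10.

2016-03-21, 2016-04-13, 2016-05-10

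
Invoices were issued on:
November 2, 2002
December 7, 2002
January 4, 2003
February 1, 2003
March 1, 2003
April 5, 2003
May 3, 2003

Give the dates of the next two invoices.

All dates are Saturdays, 35, 28, 28, 28, 35, 28 days apart.
Specifically, the 1st Saturday of each month.
1st Saturday of June 2003: June 7, 2003.
July 2003 — 1st Saturday is July 5, 2003.

June 7, 2003; July 5, 2003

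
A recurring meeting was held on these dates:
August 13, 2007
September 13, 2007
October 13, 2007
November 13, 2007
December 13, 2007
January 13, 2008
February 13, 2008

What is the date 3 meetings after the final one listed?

May 13, 2008

Gaps: 31, 30, 31, 30, 31, 31 days — not constant. Every event is on the 13th of the month.
Pattern: the 13th of each month.
March 2008: March 13, 2008.
April 2008: April 13, 2008.
Next: May 2008 → May 13, 2008.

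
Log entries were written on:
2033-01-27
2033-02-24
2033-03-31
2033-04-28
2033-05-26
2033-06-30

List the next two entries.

2033-07-28, 2033-08-25

These are Thursdays with 28, 35, 28, 28, 35-day gaps.
Each is the final Thursday of its month — 2033-03-31 is past the 28th, so '4th Thursday' doesn't fit.
Last Thursday of July 2033: 2033-07-28.
August 2033 ends with Thursday 2033-08-25.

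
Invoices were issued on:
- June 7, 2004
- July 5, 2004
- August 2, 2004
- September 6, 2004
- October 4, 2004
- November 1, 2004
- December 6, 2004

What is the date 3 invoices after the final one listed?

All dates are Mondays, 28, 28, 35, 28, 28, 35 days apart.
Specifically, the 1st Monday of each month.
1st Monday of January 2005: January 3, 2005.
1st Monday of February 2005: February 7, 2005.
1st Monday of March 2005: March 7, 2005.

March 7, 2005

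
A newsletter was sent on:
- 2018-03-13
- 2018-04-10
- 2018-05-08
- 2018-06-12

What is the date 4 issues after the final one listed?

These are Tuesdays at 28- or 35-day spacing (28, 28, 35).
The pattern: 2nd Tuesday of the month.
2nd Tuesday of July 2018: 2018-07-10.
August 2018 — 2nd Tuesday is 2018-08-14.
2nd Tuesday of September 2018: 2018-09-11.
2nd Tuesday of October 2018: 2018-10-09.

2018-10-09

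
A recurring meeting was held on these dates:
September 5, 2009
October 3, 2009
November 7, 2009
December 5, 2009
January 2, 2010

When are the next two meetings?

February 6, 2010; March 6, 2010

Gaps: 28, 35, 28, 28 days — a mix of 28 and 35. Every date is a Saturday.
Each is the 1st Saturday of its month.
February 2010 — 1st Saturday is February 6, 2010.
1st Saturday of March 2010: March 6, 2010.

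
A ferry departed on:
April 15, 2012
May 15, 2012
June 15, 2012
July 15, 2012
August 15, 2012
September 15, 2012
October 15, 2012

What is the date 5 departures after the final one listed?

Each date is the 15th; the gaps (30, 31, 30, 31, 31, 30) track the month lengths.
The rule is the 15th of each month.
November 2012: November 15, 2012.
December 2012: December 15, 2012.
Next: January 2013 → January 15, 2013.
Next: February 2013 → February 15, 2013.
Next: March 2013 → March 15, 2013.

March 15, 2013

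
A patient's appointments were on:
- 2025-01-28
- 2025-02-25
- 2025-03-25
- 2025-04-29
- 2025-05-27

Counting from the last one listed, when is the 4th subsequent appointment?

2025-09-30

These are Tuesdays with 28, 28, 35, 28-day gaps.
Each is the final Tuesday of its month — 2025-04-29 is past the 28th, so '4th Tuesday' doesn't fit.
Last Tuesday of June 2025: 2025-06-24.
Last Tuesday of July 2025: 2025-07-29.
August 2025 ends with Tuesday 2025-08-26.
Last Tuesday of September 2025: 2025-09-30.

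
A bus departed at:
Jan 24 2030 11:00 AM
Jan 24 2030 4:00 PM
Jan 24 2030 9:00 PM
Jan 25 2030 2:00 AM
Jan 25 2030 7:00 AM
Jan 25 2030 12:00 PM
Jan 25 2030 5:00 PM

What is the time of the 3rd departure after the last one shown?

The interval is a steady 5 hours (5, 5, 5, 5, 5, 5).
Jan 25 2030 5:00 PM + 5 h = Jan 25 2030 10:00 PM.
Jan 25 2030 10:00 PM + 5 h = Jan 26 2030 3:00 AM.
Jan 26 2030 3:00 AM + 5 h = Jan 26 2030 8:00 AM.

Jan 26 2030 8:00 AM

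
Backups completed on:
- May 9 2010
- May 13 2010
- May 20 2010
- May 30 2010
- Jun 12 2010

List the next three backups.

The spacing grows by 3 each time: 4, 7, 10, 13 days.
Next gap: 16 days. Jun 12 2010 + 16 days = Jun 28 2010.
Next gap: 19 days. Jun 28 2010 + 19 days = Jul 17 2010.
Next gap: 22 days. Jul 17 2010 + 22 days = Aug 8 2010.

Jun 28 2010, Jul 17 2010, Aug 8 2010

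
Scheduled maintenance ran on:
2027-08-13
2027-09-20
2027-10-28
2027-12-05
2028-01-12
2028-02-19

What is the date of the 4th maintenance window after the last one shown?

The spacing is 38, 38, 38, 38, 38 days — always 38 days.
2028-02-19 + 38 days = 2028-03-28.
2028-03-28 + 38 days = 2028-05-05.
2028-05-05 + 38 days = 2028-06-12.
2028-06-12 + 38 days = 2028-07-20.

2028-07-20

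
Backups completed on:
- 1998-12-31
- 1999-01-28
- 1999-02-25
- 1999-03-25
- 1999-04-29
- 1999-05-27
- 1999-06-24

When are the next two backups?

1999-07-29, 1999-08-26

Every date is a Thursday; gaps 28, 28, 28, 35, 28, 28 days.
Each is the last Thursday of its month (at least one falls on the 29th or later, ruling out '4th Thursday').
Last Thursday of July 1999: 1999-07-29.
Last Thursday of August 1999: 1999-08-26.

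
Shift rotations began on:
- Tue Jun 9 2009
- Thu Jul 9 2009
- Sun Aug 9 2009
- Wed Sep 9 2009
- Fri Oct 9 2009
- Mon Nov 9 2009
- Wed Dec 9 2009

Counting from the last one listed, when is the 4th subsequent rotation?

Fri Apr 9 2010

The day-of-month is always 9 (30, 31, 31, 30, 31, 30 days between events).
So this recurs on the 9th of each month.
Next: January 2010 → Sat Jan 9 2010.
February 2010: Tue Feb 9 2010.
Next: March 2010 → Tue Mar 9 2010.
April 2010: Fri Apr 9 2010.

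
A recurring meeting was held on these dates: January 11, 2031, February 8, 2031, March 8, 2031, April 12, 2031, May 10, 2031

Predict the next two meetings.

All dates are Saturdays, 28, 28, 35, 28 days apart.
Specifically, the 2nd Saturday of each month.
2nd Saturday of June 2031: June 14, 2031.
July 2031 — 2nd Saturday is July 12, 2031.

June 14, 2031; July 12, 2031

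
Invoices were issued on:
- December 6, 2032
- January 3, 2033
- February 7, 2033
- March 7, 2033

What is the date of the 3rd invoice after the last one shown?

June 6, 2033

These are Mondays at 28- or 35-day spacing (28, 35, 28).
The pattern: 1st Monday of the month.
1st Monday of April 2033: April 4, 2033.
1st Monday of May 2033: May 2, 2033.
1st Monday of June 2033: June 6, 2033.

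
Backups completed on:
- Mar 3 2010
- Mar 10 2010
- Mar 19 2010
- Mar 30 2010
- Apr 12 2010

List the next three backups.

Apr 27 2010, May 14 2010, Jun 2 2010

The spacing grows by 2 each time: 7, 9, 11, 13 days.
Next gap: 15 days. Apr 12 2010 + 15 days = Apr 27 2010.
Next gap: 17 days. Apr 27 2010 + 17 days = May 14 2010.
Next gap: 19 days. May 14 2010 + 19 days = Jun 2 2010.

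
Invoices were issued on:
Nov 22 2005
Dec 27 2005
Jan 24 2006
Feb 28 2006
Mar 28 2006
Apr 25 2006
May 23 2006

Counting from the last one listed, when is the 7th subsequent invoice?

Dec 26 2006

Gaps: 35, 28, 35, 28, 28, 28 days — a mix of 28 and 35. Every date is a Tuesday.
Each is the 4th Tuesday of its month.
4th Tuesday of June 2006: Jun 27 2006.
4th Tuesday of July 2006: Jul 25 2006.
4th Tuesday of August 2006: Aug 22 2006.
September 2006 — 4th Tuesday is Sep 26 2006.
October 2006 — 4th Tuesday is Oct 24 2006.
4th Tuesday of November 2006: Nov 28 2006.
4th Tuesday of December 2006: Dec 26 2006.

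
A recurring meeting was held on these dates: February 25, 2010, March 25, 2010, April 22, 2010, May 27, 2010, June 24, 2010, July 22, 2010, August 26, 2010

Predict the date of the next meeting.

Gaps: 28, 28, 35, 28, 28, 35 days — a mix of 28 and 35. Every date is a Thursday.
Each is the 4th Thursday of its month.
September 2010 — 4th Thursday is September 23, 2010.

September 23, 2010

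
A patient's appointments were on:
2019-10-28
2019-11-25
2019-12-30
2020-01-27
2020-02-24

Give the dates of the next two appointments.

All Mondays; the gaps (28, 35, 28, 28) vary with month length.
This is the last Monday of each month.
Last Monday of March 2020: 2020-03-30.
Last Monday of April 2020: 2020-04-27.

2020-03-30, 2020-04-27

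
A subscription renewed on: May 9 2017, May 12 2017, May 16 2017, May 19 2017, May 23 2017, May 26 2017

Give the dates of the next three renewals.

May 30 2017, Jun 2 2017, Jun 6 2017

Gaps: 3, 4, 3, 4, 3 days — not constant, but cyclic with period 2.
The events fall on every Tuesday and Friday.
The following Tuesday is May 30 2017.
The following Friday is Jun 2 2017.
Next Tuesday: Jun 6 2017.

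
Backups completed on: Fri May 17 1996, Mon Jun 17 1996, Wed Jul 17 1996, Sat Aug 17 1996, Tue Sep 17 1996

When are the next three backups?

The day-of-month is always 17 (31, 30, 31, 31 days between events).
So this recurs on the 17th of each month.
Next: October 1996 → Thu Oct 17 1996.
November 1996: Sun Nov 17 1996.
Next: December 1996 → Tue Dec 17 1996.

Thu Oct 17 1996, Sun Nov 17 1996, Tue Dec 17 1996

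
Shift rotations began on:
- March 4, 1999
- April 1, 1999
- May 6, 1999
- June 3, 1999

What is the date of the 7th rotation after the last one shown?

These are Thursdays at 28- or 35-day spacing (28, 35, 28).
The pattern: 1st Thursday of the month.
1st Thursday of July 1999: July 1, 1999.
1st Thursday of August 1999: August 5, 1999.
September 1999 — 1st Thursday is September 2, 1999.
October 1999 — 1st Thursday is October 7, 1999.
1st Thursday of November 1999: November 4, 1999.
1st Thursday of December 1999: December 2, 1999.
1st Thursday of January 2000: January 6, 2000.

January 6, 2000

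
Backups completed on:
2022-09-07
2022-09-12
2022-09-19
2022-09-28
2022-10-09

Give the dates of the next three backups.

2022-10-22, 2022-11-06, 2022-11-23

The spacing grows by 2 each time: 5, 7, 9, 11 days.
Next gap: 13 days. 2022-10-09 + 13 days = 2022-10-22.
Next gap: 15 days. 2022-10-22 + 15 days = 2022-11-06.
Next gap: 17 days. 2022-11-06 + 17 days = 2022-11-23.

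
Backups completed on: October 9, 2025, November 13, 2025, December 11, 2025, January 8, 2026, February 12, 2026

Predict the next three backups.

Gaps: 35, 28, 28, 35 days — a mix of 28 and 35. Every date is a Thursday.
Each is the 2nd Thursday of its month.
2nd Thursday of March 2026: March 12, 2026.
April 2026 — 2nd Thursday is April 9, 2026.
May 2026 — 2nd Thursday is May 14, 2026.

March 12, 2026; April 9, 2026; May 14, 2026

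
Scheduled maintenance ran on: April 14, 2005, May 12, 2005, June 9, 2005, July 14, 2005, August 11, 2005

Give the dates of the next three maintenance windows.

Gaps: 28, 28, 35, 28 days — a mix of 28 and 35. Every date is a Thursday.
Each is the 2nd Thursday of its month.
2nd Thursday of September 2005: September 8, 2005.
October 2005 — 2nd Thursday is October 13, 2005.
November 2005 — 2nd Thursday is November 10, 2005.

September 8, 2005; October 13, 2005; November 10, 2005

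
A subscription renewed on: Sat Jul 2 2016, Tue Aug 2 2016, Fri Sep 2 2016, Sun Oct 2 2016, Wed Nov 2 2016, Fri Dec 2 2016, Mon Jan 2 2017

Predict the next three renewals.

Gaps: 31, 31, 30, 31, 30, 31 days — not constant. Every event is on the 2nd of the month.
Pattern: the 2nd of each month.
Next: February 2017 → Thu Feb 2 2017.
March 2017: Thu Mar 2 2017.
April 2017: Sun Apr 2 2017.

Thu Feb 2 2017, Thu Mar 2 2017, Sun Apr 2 2017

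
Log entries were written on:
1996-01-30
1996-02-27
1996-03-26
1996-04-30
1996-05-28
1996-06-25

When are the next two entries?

These are Tuesdays with 28, 28, 35, 28, 28-day gaps.
Each is the final Tuesday of its month — 1996-01-30 is past the 28th, so '4th Tuesday' doesn't fit.
Last Tuesday of July 1996: 1996-07-30.
August 1996 ends with Tuesday 1996-08-27.

1996-07-30, 1996-08-27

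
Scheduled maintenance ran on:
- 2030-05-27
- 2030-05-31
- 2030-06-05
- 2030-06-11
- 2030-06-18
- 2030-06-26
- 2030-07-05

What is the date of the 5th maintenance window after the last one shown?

2030-09-03

The spacing grows by 1 each time: 4, 5, 6, 7, 8, 9 days.
Next gap: 10 days. 2030-07-05 + 10 days = 2030-07-15.
Next gap: 11 days. 2030-07-15 + 11 days = 2030-07-26.
Next gap: 12 days. 2030-07-26 + 12 days = 2030-08-07.
Next gap: 13 days. 2030-08-07 + 13 days = 2030-08-20.
Next gap: 14 days. 2030-08-20 + 14 days = 2030-09-03.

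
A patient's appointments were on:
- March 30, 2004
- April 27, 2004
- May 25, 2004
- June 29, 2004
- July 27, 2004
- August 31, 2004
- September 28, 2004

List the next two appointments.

October 26, 2004; November 30, 2004

All Tuesdays; the gaps (28, 28, 35, 28, 35, 28) vary with month length.
This is the last Tuesday of each month.
October 2004 ends with Tuesday October 26, 2004.
November 2004 ends with Tuesday November 30, 2004.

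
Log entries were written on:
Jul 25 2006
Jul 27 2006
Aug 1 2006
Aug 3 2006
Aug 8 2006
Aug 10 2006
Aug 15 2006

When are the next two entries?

Aug 17 2006, Aug 22 2006

Gaps: 2, 5, 2, 5, 2, 5 days — not constant, but cyclic with period 2.
The events fall on every Tuesday and Thursday.
The following Thursday is Aug 17 2006.
Next Tuesday: Aug 22 2006.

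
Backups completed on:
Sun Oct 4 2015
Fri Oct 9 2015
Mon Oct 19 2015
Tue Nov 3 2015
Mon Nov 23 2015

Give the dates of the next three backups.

Intervals are 5, 10, 15, 20 days — an arithmetic progression with common difference 5.
Next gap: 25 days. Mon Nov 23 2015 + 25 days = Fri Dec 18 2015.
Next gap: 30 days. Fri Dec 18 2015 + 30 days = Sun Jan 17 2016.
Next gap: 35 days. Sun Jan 17 2016 + 35 days = Sun Feb 21 2016.

Fri Dec 18 2015, Sun Jan 17 2016, Sun Feb 21 2016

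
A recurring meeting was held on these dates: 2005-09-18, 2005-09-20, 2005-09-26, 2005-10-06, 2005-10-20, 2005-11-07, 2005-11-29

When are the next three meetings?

Gaps: 2, 6, 10, 14, 18, 22 days — each gap is 4 larger than the previous one.
Next gap: 26 days. 2005-11-29 + 26 days = 2005-12-25.
Next gap: 30 days. 2005-12-25 + 30 days = 2006-01-24.
Next gap: 34 days. 2006-01-24 + 34 days = 2006-02-27.

2005-12-25, 2006-01-24, 2006-02-27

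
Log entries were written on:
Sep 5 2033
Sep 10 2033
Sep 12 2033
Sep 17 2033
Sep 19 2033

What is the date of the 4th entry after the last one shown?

Oct 3 2033

The gap pattern 5, 2, 5, 2 repeats every 2 events.
These are the Mondays and Saturdays of each week.
Next Saturday: Sep 24 2033.
Next Monday: Sep 26 2033.
Next Saturday: Oct 1 2033.
The following Monday is Oct 3 2033.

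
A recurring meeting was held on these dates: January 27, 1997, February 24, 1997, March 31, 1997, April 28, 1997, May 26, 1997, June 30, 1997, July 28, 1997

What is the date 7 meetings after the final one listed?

February 23, 1998

These are Mondays with 28, 35, 28, 28, 35, 28-day gaps.
Each is the final Monday of its month — March 31, 1997 is past the 28th, so '4th Monday' doesn't fit.
Last Monday of August 1997: August 25, 1997.
September 1997 ends with Monday September 29, 1997.
Last Monday of October 1997: October 27, 1997.
November 1997 ends with Monday November 24, 1997.
Last Monday of December 1997: December 29, 1997.
January 1998 ends with Monday January 26, 1998.
February 1998 ends with Monday February 23, 1998.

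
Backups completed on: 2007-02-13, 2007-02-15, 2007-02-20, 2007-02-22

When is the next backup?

2007-02-27

The gap pattern 2, 5, 2 repeats every 2 events.
These are the Tuesdays and Thursdays of each week.
The following Tuesday is 2007-02-27.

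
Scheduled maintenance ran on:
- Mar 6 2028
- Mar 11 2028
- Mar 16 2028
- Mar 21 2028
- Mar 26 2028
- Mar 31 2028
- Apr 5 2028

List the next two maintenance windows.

The spacing is 5, 5, 5, 5, 5, 5 days — always 5 days.
Apr 5 2028 + 5 days = Apr 10 2028.
Apr 10 2028 + 5 days = Apr 15 2028.

Apr 10 2028, Apr 15 2028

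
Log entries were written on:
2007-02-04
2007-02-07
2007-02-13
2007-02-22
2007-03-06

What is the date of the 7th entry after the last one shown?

Gaps: 3, 6, 9, 12 days — each gap is 3 larger than the previous one.
Next gap: 15 days. 2007-03-06 + 15 days = 2007-03-21.
Next gap: 18 days. 2007-03-21 + 18 days = 2007-04-08.
Next gap: 21 days. 2007-04-08 + 21 days = 2007-04-29.
Next gap: 24 days. 2007-04-29 + 24 days = 2007-05-23.
Next gap: 27 days. 2007-05-23 + 27 days = 2007-06-19.
Next gap: 30 days. 2007-06-19 + 30 days = 2007-07-19.
Next gap: 33 days. 2007-07-19 + 33 days = 2007-08-21.

2007-08-21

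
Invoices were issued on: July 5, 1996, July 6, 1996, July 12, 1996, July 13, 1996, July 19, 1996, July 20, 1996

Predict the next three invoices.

July 26, 1996; July 27, 1996; August 2, 1996

Gaps: 1, 6, 1, 6, 1 days — not constant, but cyclic with period 2.
The events fall on every Friday and Saturday.
Next Friday: July 26, 1996.
The following Saturday is July 27, 1996.
Next Friday: August 2, 1996.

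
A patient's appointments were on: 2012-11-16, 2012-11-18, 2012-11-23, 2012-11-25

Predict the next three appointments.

2012-11-30, 2012-12-02, 2012-12-07

Every event lands on a Friday or Sunday (gaps cycle 2, 5, 2).
So the schedule is: every Friday and Sunday.
The following Friday is 2012-11-30.
The following Sunday is 2012-12-02.
Next Friday: 2012-12-07.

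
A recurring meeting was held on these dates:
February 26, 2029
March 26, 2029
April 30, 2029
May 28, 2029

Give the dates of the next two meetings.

June 25, 2029; July 30, 2029

All Mondays; the gaps (28, 35, 28) vary with month length.
This is the last Monday of each month.
Last Monday of June 2029: June 25, 2029.
July 2029 ends with Monday July 30, 2029.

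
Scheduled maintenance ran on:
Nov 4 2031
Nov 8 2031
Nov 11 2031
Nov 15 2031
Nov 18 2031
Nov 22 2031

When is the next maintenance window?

Nov 25 2031

Gaps: 4, 3, 4, 3, 4 days — not constant, but cyclic with period 2.
The events fall on every Tuesday and Saturday.
The following Tuesday is Nov 25 2031.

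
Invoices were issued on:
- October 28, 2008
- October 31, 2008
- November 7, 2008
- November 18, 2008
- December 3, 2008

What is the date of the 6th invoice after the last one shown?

Gaps: 3, 7, 11, 15 days — each gap is 4 larger than the previous one.
Next gap: 19 days. December 3, 2008 + 19 days = December 22, 2008.
Next gap: 23 days. December 22, 2008 + 23 days = January 14, 2009.
Next gap: 27 days. January 14, 2009 + 27 days = February 10, 2009.
Next gap: 31 days. February 10, 2009 + 31 days = March 13, 2009.
Next gap: 35 days. March 13, 2009 + 35 days = April 17, 2009.
Next gap: 39 days. April 17, 2009 + 39 days = May 26, 2009.

May 26, 2009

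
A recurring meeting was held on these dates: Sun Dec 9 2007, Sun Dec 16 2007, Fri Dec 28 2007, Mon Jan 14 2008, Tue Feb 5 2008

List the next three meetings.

The spacing grows by 5 each time: 7, 12, 17, 22 days.
Next gap: 27 days. Tue Feb 5 2008 + 27 days = Mon Mar 3 2008.
Next gap: 32 days. Mon Mar 3 2008 + 32 days = Fri Apr 4 2008.
Next gap: 37 days. Fri Apr 4 2008 + 37 days = Sun May 11 2008.

Mon Mar 3 2008, Fri Apr 4 2008, Sun May 11 2008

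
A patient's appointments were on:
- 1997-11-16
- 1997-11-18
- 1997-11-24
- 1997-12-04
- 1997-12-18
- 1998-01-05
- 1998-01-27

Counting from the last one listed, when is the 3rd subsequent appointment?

Intervals are 2, 6, 10, 14, 18, 22 days — an arithmetic progression with common difference 4.
Next gap: 26 days. 1998-01-27 + 26 days = 1998-02-22.
Next gap: 30 days. 1998-02-22 + 30 days = 1998-03-24.
Next gap: 34 days. 1998-03-24 + 34 days = 1998-04-27.

1998-04-27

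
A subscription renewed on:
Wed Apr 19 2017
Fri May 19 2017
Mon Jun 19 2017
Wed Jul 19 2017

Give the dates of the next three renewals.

Sat Aug 19 2017, Tue Sep 19 2017, Thu Oct 19 2017

Gaps: 30, 31, 30 days — not constant. Every event is on the 19th of the month.
Pattern: the 19th of each month.
August 2017: Sat Aug 19 2017.
September 2017: Tue Sep 19 2017.
Next: October 2017 → Thu Oct 19 2017.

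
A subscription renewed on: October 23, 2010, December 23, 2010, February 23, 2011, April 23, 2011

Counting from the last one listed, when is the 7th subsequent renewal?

The day-of-month is always 23 (61, 62, 59 days between events).
So this recurs on the 23rd of every 2 months.
Next: June 2011 → June 23, 2011.
August 2011: August 23, 2011.
Next: October 2011 → October 23, 2011.
December 2011: December 23, 2011.
February 2012: February 23, 2012.
Next: April 2012 → April 23, 2012.
Next: June 2012 → June 23, 2012.

June 23, 2012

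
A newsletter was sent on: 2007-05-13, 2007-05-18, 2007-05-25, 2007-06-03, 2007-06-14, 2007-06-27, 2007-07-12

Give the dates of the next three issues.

2007-07-29, 2007-08-17, 2007-09-07

Gaps: 5, 7, 9, 11, 13, 15 days — each gap is 2 larger than the previous one.
Next gap: 17 days. 2007-07-12 + 17 days = 2007-07-29.
Next gap: 19 days. 2007-07-29 + 19 days = 2007-08-17.
Next gap: 21 days. 2007-08-17 + 21 days = 2007-09-07.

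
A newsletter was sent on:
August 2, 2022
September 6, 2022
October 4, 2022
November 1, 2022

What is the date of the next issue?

All dates are Tuesdays, 35, 28, 28 days apart.
Specifically, the 1st Tuesday of each month.
1st Tuesday of December 2022: December 6, 2022.

December 6, 2022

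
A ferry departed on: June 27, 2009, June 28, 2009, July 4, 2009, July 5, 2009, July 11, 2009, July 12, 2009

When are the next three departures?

Every event lands on a Saturday or Sunday (gaps cycle 1, 6, 1, 6, 1).
So the schedule is: every Saturday and Sunday.
The following Saturday is July 18, 2009.
Next Sunday: July 19, 2009.
Next Saturday: July 25, 2009.

July 18, 2009; July 19, 2009; July 25, 2009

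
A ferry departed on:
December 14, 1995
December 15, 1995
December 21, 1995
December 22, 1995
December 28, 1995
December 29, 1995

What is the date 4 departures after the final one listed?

January 12, 1996

The gap pattern 1, 6, 1, 6, 1 repeats every 2 events.
These are the Thursdays and Fridays of each week.
Next Thursday: January 4, 1996.
Next Friday: January 5, 1996.
Next Thursday: January 11, 1996.
Next Friday: January 12, 1996.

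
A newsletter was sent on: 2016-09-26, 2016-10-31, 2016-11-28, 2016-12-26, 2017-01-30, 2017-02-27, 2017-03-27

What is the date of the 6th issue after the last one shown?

Every date is a Monday; gaps 35, 28, 28, 35, 28, 28 days.
Each is the last Monday of its month (at least one falls on the 29th or later, ruling out '4th Monday').
Last Monday of April 2017: 2017-04-24.
May 2017 ends with Monday 2017-05-29.
June 2017 ends with Monday 2017-06-26.
Last Monday of July 2017: 2017-07-31.
Last Monday of August 2017: 2017-08-28.
September 2017 ends with Monday 2017-09-25.

2017-09-25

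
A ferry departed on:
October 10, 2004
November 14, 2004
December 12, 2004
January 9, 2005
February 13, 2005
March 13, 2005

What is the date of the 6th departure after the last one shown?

All dates are Sundays, 35, 28, 28, 35, 28 days apart.
Specifically, the 2nd Sunday of each month.
2nd Sunday of April 2005: April 10, 2005.
May 2005 — 2nd Sunday is May 8, 2005.
June 2005 — 2nd Sunday is June 12, 2005.
July 2005 — 2nd Sunday is July 10, 2005.
August 2005 — 2nd Sunday is August 14, 2005.
September 2005 — 2nd Sunday is September 11, 2005.

September 11, 2005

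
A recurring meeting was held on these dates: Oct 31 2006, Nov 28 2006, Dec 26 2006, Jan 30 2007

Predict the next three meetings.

Feb 27 2007, Mar 27 2007, Apr 24 2007

Every date is a Tuesday; gaps 28, 28, 35 days.
Each is the last Tuesday of its month (at least one falls on the 29th or later, ruling out '4th Tuesday').
February 2007 ends with Tuesday Feb 27 2007.
Last Tuesday of March 2007: Mar 27 2007.
Last Tuesday of April 2007: Apr 24 2007.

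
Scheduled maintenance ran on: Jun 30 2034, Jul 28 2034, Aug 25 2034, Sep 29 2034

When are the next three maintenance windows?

Oct 27 2034, Nov 24 2034, Dec 29 2034

These are Fridays with 28, 28, 35-day gaps.
Each is the final Friday of its month — Jun 30 2034 is past the 28th, so '4th Friday' doesn't fit.
Last Friday of October 2034: Oct 27 2034.
Last Friday of November 2034: Nov 24 2034.
Last Friday of December 2034: Dec 29 2034.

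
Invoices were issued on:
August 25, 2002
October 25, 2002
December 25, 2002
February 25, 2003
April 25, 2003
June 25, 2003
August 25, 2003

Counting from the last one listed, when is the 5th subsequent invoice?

June 25, 2004

Each date is the 25th; the gaps (61, 61, 62, 59, 61, 61) track the month lengths.
The rule is the 25th of every 2 months.
Next: October 2003 → October 25, 2003.
Next: December 2003 → December 25, 2003.
February 2004: February 25, 2004.
Next: April 2004 → April 25, 2004.
Next: June 2004 → June 25, 2004.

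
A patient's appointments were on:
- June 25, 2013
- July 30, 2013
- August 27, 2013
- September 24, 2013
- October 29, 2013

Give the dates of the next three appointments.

These are Tuesdays with 35, 28, 28, 35-day gaps.
Each is the final Tuesday of its month — July 30, 2013 is past the 28th, so '4th Tuesday' doesn't fit.
November 2013 ends with Tuesday November 26, 2013.
December 2013 ends with Tuesday December 31, 2013.
January 2014 ends with Tuesday January 28, 2014.

November 26, 2013; December 31, 2013; January 28, 2014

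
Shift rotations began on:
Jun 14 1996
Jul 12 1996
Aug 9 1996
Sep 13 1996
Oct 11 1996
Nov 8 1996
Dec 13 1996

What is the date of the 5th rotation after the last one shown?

May 9 1997

Gaps: 28, 28, 35, 28, 28, 35 days — a mix of 28 and 35. Every date is a Friday.
Each is the 2nd Friday of its month.
2nd Friday of January 1997: Jan 10 1997.
February 1997 — 2nd Friday is Feb 14 1997.
March 1997 — 2nd Friday is Mar 14 1997.
April 1997 — 2nd Friday is Apr 11 1997.
May 1997 — 2nd Friday is May 9 1997.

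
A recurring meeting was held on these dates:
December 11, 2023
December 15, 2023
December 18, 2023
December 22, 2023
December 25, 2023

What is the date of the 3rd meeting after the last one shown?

January 5, 2024

Gaps: 4, 3, 4, 3 days — not constant, but cyclic with period 2.
The events fall on every Monday and Friday.
Next Friday: December 29, 2023.
Next Monday: January 1, 2024.
Next Friday: January 5, 2024.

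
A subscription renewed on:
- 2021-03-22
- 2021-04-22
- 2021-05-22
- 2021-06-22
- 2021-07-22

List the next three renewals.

2021-08-22, 2021-09-22, 2021-10-22

The day-of-month is always 22 (31, 30, 31, 30 days between events).
So this recurs on the 22nd of each month.
Next: August 2021 → 2021-08-22.
September 2021: 2021-09-22.
October 2021: 2021-10-22.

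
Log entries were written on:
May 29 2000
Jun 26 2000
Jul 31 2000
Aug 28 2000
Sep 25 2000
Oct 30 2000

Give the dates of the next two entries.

All Mondays; the gaps (28, 35, 28, 28, 35) vary with month length.
This is the last Monday of each month.
November 2000 ends with Monday Nov 27 2000.
December 2000 ends with Monday Dec 25 2000.

Nov 27 2000, Dec 25 2000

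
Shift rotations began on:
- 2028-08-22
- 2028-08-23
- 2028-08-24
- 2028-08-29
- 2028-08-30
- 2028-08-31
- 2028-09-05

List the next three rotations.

Gaps: 1, 1, 5, 1, 1, 5 days — not constant, but cyclic with period 3.
The events fall on every Tuesday, Wednesday and Thursday.
Next Wednesday: 2028-09-06.
The following Thursday is 2028-09-07.
The following Tuesday is 2028-09-12.

2028-09-06, 2028-09-07, 2028-09-12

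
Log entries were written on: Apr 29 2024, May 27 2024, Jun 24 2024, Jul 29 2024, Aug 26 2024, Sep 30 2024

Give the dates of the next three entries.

Oct 28 2024, Nov 25 2024, Dec 30 2024

These are Mondays with 28, 28, 35, 28, 35-day gaps.
Each is the final Monday of its month — Apr 29 2024 is past the 28th, so '4th Monday' doesn't fit.
October 2024 ends with Monday Oct 28 2024.
Last Monday of November 2024: Nov 25 2024.
Last Monday of December 2024: Dec 30 2024.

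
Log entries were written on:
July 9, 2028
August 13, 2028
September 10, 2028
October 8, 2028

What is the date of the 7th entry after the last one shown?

May 13, 2029

These are Sundays at 28- or 35-day spacing (35, 28, 28).
The pattern: 2nd Sunday of the month.
2nd Sunday of November 2028: November 12, 2028.
2nd Sunday of December 2028: December 10, 2028.
January 2029 — 2nd Sunday is January 14, 2029.
2nd Sunday of February 2029: February 11, 2029.
2nd Sunday of March 2029: March 11, 2029.
April 2029 — 2nd Sunday is April 8, 2029.
2nd Sunday of May 2029: May 13, 2029.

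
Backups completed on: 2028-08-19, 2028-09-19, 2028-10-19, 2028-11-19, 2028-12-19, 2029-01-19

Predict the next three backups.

The day-of-month is always 19 (31, 30, 31, 30, 31 days between events).
So this recurs on the 19th of each month.
February 2029: 2029-02-19.
Next: March 2029 → 2029-03-19.
Next: April 2029 → 2029-04-19.

2029-02-19, 2029-03-19, 2029-04-19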